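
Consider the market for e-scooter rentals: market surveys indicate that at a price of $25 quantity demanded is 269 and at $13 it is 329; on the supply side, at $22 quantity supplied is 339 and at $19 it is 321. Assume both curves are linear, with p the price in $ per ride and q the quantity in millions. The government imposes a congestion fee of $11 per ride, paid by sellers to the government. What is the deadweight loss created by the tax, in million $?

Demand slope: (329 − 269)/(13 − 25) = -5, so qd = 394 − 5p.
Supply slope: (321 − 339)/(19 − 22) = 6, so qs = 6p + 207.
Without the tax, 394 − 5p = 6p + 207 gives 11p = 187, so p* = $17 and q* = 309.
With the tax collected from sellers, supply shifts: qs = 6(p − 11) + 207.
Solving gives q = 279 with consumers paying $23 and sellers receiving $12 (the $11 wedge).
Quantity falls by |ΔQ| = |309 − 279| = 30.
DWL = ½ · t · |ΔQ| = ½ · 11 · 30 = $165.

Deadweight loss = $165 million.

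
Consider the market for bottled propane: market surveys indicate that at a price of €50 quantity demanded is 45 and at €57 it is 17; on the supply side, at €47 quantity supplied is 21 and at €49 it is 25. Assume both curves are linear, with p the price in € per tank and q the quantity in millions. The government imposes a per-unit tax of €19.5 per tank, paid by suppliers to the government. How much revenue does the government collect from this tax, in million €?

Tax revenue = €136.5 million.

Demand slope: (17 − 45)/(57 − 50) = -4, so qd = 245 − 4p.
Supply slope: (25 − 21)/(49 − 47) = 2, so qs = 2p − 73.
Without the tax, 245 − 4p = 2p − 73 gives 6p = 318, so p* = €53 and q* = 33.
With the tax collected from suppliers, supply shifts: qs = 2(p − 19.5) − 73.
Solving gives q = 7 with consumers paying €59.5 and suppliers receiving €40 (the €19.5 wedge).
Revenue = t · Q = 19.5 · 7 = €136.5.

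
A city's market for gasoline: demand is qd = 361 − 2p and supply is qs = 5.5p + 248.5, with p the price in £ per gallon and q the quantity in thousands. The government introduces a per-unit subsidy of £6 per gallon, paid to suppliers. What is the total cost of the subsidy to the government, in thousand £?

Government outlay = £2038.8 thousand.

Before the subsidy: set 361 − 2p = 5.5p + 248.5 → p* = £15, q* = 331.
With a per-unit subsidy paid to suppliers, each receives p + 6 per unit sold, so supply becomes qs = 5.5(p + 6) + 248.5.
New equilibrium: buyers pay £10.6, suppliers receive £16.6, q = 339.8. (Wedge: pb − ps = −6.)
Outlay = t · Q = 6 · 339.8 = £2038.8.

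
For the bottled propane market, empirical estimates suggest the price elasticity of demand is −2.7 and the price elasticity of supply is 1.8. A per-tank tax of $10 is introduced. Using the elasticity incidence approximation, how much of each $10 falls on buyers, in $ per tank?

Buyers bear ≈ $4 per tank.

Incidence ratio: buyers' share ≈ εs / (εs + |εd|) = 1.8 / (1.8 + 2.7) = 0.4.
So buyers bear ≈ 0.4 × $10 = $4; sellers bear $6.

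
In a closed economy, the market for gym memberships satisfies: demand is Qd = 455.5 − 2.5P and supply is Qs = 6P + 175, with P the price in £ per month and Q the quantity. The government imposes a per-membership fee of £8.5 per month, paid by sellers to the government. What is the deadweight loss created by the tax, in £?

Without the tax, 455.5 − 2.5P = 6P + 175 gives 8.5P = 280.5, so P* = £33 and Q* = 373.
With the tax collected from sellers, supply shifts: Qs = 6(P − 8.5) + 175.
New equilibrium: buyers pay £39, sellers receive £30.5, Q = 358. (Wedge: Pb − Ps = 8.5.)
Quantity falls by |ΔQ| = |373 − 358| = 15.
DWL = ½ · t · |ΔQ| = ½ · 8.5 · 15 = £63.75.

Deadweight loss = £63.75.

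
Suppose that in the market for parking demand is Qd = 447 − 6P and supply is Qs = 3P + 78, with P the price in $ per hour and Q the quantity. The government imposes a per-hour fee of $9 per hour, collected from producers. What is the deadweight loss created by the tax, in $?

Before the tax: set 447 − 6P = 3P + 78 → P* = $41, Q* = 201.
With the tax collected from producers, supply shifts: Qs = 3(P − 9) + 78.
New equilibrium: buyers pay $44, producers receive $35, Q = 183. (Wedge: Pb − Ps = 9.)
Quantity falls by |ΔQ| = |201 − 183| = 18.
DWL = ½ · t · |ΔQ| = ½ · 9 · 18 = $81.

Deadweight loss = $81.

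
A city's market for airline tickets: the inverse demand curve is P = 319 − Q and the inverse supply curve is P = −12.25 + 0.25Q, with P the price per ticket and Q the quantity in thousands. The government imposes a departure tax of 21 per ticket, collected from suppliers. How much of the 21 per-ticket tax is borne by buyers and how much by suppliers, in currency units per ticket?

Rewrite in direct form: Qd = 319 − P and Qs = 4P + 49.
Before the tax: set 319 − P = 4P + 49 → P* = 54, Q* = 265.
With the tax collected from suppliers, supply shifts: Qs = 4(P − 21) + 49.
New equilibrium: buyers pay 70.8, suppliers receive 49.8, Q = 248.2. (Wedge: Pb − Ps = 21.)
Burden on buyers: 16.8; on suppliers: 4.2. (They sum to 21.)

Buyers bear 16.8 per ticket; suppliers bear 4.2 per ticket.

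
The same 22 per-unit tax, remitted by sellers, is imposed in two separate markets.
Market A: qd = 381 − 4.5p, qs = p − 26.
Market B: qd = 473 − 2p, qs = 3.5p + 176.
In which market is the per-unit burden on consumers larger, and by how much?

Market B, by 10.

Market A: pre-tax p* = 74, q* = 48; post-tax q = 30; per-unit burden on consumers = 4.
Market B: pre-tax p* = 54, q* = 365; post-tax q = 337; per-unit burden on consumers = 14.
Difference: 4 vs 14 → market B is larger by 10.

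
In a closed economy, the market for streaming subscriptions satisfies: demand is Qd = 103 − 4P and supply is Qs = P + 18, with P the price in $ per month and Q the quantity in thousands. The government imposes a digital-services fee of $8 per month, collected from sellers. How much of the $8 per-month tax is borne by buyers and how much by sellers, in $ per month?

Before the tax: set 103 − 4P = P + 18 → P* = $17, Q* = 35.
With the tax collected from sellers, supply shifts: Qs = (P − 8) + 18.
Solving gives Q = 28.6 with buyers paying $18.6 and sellers receiving $10.6 (the $8 wedge).
Burden on buyers: $1.6; on sellers: $6.4. (They sum to $8.)

Buyers bear $1.6 per month; sellers bear $6.4 per month.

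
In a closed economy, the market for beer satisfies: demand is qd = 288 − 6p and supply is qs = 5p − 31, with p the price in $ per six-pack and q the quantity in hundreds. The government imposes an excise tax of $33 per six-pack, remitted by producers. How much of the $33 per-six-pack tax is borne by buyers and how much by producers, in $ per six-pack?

Before the tax: set 288 − 6p = 5p − 31 → p* = $29, q* = 114.
With the tax collected from producers, supply shifts: qs = 5(p − 33) − 31.
New equilibrium: buyers pay $44, producers receive $11, q = 24. (Wedge: pb − ps = 33.)
Burden on buyers: $15; on producers: $18. (They sum to $33.)
The less price-elastic side of the market bears the larger share of a per-unit tax.

Buyers bear $15 per six-pack; producers bear $18 per six-pack.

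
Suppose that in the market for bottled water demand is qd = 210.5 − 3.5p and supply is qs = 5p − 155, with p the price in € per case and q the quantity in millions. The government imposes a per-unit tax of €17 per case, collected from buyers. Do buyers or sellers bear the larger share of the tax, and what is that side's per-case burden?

Buyers bear the larger share: €10 per case.

Without the tax, 210.5 − 3.5p = 5p − 155 gives 8.5p = 365.5, so p* = €43 and q* = 60.
With the tax collected from buyers, demand (in seller-price terms) shifts: qd = 210.5 − 3.5(p + 17).
Solving gives q = 25 with buyers paying €53 and sellers receiving €36 (the €17 wedge).
Per-case burden: buyers €10, sellers €7.
Buyers take the larger share because demand is less price-elastic here (demand slope 3.5 vs supply slope 5).
The less price-elastic side of the market bears the larger share of a per-unit tax.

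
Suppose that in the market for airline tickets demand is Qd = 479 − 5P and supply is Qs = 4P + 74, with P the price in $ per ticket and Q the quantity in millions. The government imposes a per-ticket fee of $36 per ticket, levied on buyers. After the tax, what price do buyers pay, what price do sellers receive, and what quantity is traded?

Buyers pay $61; sellers receive $25; quantity = 174.

Without the tax, 479 − 5P = 4P + 74 gives 9P = 405, so P* = $45 and Q* = 254.
With the tax collected from buyers, demand (in seller-price terms) shifts: Qd = 479 − 5(P + 36).
Solving gives Q = 174 with buyers paying $61 and sellers receiving $25 (the $36 wedge).
The less price-elastic side of the market bears the larger share of a per-unit tax.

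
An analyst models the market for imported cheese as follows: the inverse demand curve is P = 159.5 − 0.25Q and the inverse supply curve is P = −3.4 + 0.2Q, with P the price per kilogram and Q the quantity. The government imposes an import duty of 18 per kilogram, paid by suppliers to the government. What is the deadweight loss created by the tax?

Deadweight loss = 360.

Inverting to Q(P) form: Qd = 638 − 4P; Qs = 5P + 17.
Without the tax, 638 − 4P = 5P + 17 gives 9P = 621, so P* = 69 and Q* = 362.
With the tax collected from suppliers, supply shifts: Qs = 5(P − 18) + 17.
Solving gives Q = 322 with buyers paying 79 and suppliers receiving 61 (the 18 wedge).
Quantity falls by |ΔQ| = |362 − 322| = 40.
DWL = ½ · t · |ΔQ| = ½ · 18 · 40 = 360.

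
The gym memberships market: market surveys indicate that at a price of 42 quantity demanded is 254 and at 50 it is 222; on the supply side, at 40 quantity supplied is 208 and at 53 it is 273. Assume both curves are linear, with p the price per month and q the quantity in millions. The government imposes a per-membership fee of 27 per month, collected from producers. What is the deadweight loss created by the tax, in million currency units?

Demand slope: (222 − 254)/(50 − 42) = -4, so qd = 422 − 4p.
Supply slope: (273 − 208)/(53 − 40) = 5, so qs = 5p + 8.
Without the tax, 422 − 4p = 5p + 8 gives 9p = 414, so p* = 46 and q* = 238.
With the tax collected from producers, supply shifts: qs = 5(p − 27) + 8.
New equilibrium: buyers pay 61, producers receive 34, q = 178. (Wedge: pb − ps = 27.)
Quantity falls by |ΔQ| = |238 − 178| = 60.
DWL = ½ · t · |ΔQ| = ½ · 27 · 60 = 810.

Deadweight loss = 810 million.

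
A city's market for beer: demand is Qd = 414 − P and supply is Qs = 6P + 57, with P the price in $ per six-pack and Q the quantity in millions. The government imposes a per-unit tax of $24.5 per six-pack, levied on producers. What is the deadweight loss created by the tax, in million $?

Deadweight loss = $257.25 million.

Without the tax, 414 − P = 6P + 57 gives 7P = 357, so P* = $51 and Q* = 363.
With the tax collected from producers, supply shifts: Qs = 6(P − 24.5) + 57.
Solving gives Q = 342 with consumers paying $72 and producers receiving $47.5 (the $24.5 wedge).
Quantity falls by |ΔQ| = |363 − 342| = 21.
DWL = ½ · t · |ΔQ| = ½ · 24.5 · 21 = $257.25.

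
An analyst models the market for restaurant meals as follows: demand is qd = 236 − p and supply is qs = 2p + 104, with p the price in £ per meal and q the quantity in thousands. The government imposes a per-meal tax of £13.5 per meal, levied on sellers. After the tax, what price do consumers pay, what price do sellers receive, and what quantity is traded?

Consumers pay £53; sellers receive £39.5; quantity = 183.

Before the tax: set 236 − p = 2p + 104 → p* = £44, q* = 192.
With the tax collected from sellers, supply shifts: qs = 2(p − 13.5) + 104.
Solving gives q = 183 with consumers paying £53 and sellers receiving £39.5 (the £13.5 wedge).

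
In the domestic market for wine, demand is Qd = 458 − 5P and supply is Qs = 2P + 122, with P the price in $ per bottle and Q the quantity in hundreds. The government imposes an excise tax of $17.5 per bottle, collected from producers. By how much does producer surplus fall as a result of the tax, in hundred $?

Without the tax, 458 − 5P = 2P + 122 gives 7P = 336, so P* = $48 and Q* = 218.
With the tax collected from producers, supply shifts: Qs = 2(P − 17.5) + 122.
New equilibrium: buyers pay $53, producers receive $35.5, Q = 193. (Wedge: Pb − Ps = 17.5.)
ΔPS is the trapezoid between Q = 193 and Q = 218 of height $12.5: ½ · (218 + 193) · 12.5 = $2568.75.

Producer surplus falls by $2568.75 hundred.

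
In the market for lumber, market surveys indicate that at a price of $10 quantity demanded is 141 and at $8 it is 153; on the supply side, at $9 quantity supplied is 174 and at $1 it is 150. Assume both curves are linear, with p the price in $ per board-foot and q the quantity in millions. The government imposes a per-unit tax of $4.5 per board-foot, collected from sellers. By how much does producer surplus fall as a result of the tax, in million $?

Demand slope: (153 − 141)/(8 − 10) = -6, so qd = 201 − 6p.
Supply slope: (150 − 174)/(1 − 9) = 3, so qs = 3p + 147.
Before the tax: set 201 − 6p = 3p + 147 → p* = $6, q* = 165.
With the tax collected from sellers, supply shifts: qs = 3(p − 4.5) + 147.
Solving gives q = 156 with consumers paying $7.5 and sellers receiving $3 (the $4.5 wedge).
ΔPS is the trapezoid between Q = 156 and Q = 165 of height $3: ½ · (165 + 156) · 3 = $481.5.

Producer surplus falls by $481.5 million.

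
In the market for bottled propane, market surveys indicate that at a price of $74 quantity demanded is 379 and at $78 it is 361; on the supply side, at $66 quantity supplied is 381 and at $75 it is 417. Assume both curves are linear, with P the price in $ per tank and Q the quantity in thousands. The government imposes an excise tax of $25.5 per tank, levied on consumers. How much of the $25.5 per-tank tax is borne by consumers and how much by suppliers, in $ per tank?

Consumers bear $12 per tank; suppliers bear $13.5 per tank.

Demand slope: (361 − 379)/(78 − 74) = -4.5, so Qd = 712 − 4.5P.
Supply slope: (417 − 381)/(75 − 66) = 4, so Qs = 4P + 117.
Before the tax: set 712 − 4.5P = 4P + 117 → P* = $70, Q* = 397.
With the tax collected from consumers, demand (in seller-price terms) shifts: Qd = 712 − 4.5(P + 25.5).
New equilibrium: consumers pay $82, suppliers receive $56.5, Q = 343. (Wedge: Pb − Ps = 25.5.)
Burden on consumers: $12; on suppliers: $13.5. (They sum to $25.5.)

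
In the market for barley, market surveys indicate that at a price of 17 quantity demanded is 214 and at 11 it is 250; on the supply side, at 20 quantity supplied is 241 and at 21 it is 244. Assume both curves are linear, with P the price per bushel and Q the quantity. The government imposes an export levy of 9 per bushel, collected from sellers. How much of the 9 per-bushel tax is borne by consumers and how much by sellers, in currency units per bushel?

Consumers bear 3 per bushel; sellers bear 6 per bushel.

Demand slope: (250 − 214)/(11 − 17) = -6, so Qd = 316 − 6P.
Supply slope: (244 − 241)/(21 − 20) = 3, so Qs = 3P + 181.
Before the tax: set 316 − 6P = 3P + 181 → P* = 15, Q* = 226.
With the tax collected from sellers, supply shifts: Qs = 3(P − 9) + 181.
New equilibrium: consumers pay 18, sellers receive 9, Q = 208. (Wedge: Pb − Ps = 9.)
Burden on consumers: 3; on sellers: 6. (They sum to 9.)
The less price-elastic side of the market bears the larger share of a per-unit tax.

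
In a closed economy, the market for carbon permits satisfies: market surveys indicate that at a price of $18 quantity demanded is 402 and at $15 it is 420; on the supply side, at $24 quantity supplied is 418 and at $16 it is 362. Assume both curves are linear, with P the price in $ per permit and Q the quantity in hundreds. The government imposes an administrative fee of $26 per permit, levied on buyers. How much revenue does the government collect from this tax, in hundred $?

Demand slope: (420 − 402)/(15 − 18) = -6, so Qd = 510 − 6P.
Supply slope: (362 − 418)/(16 − 24) = 7, so Qs = 7P + 250.
Before the tax: set 510 − 6P = 7P + 250 → P* = $20, Q* = 390.
With the tax collected from buyers, demand (in seller-price terms) shifts: Qd = 510 − 6(P + 26).
New equilibrium: buyers pay $34, suppliers receive $8, Q = 306. (Wedge: Pb − Ps = 26.)
Revenue = t · Q = 26 · 306 = $7956.

Tax revenue = $7956 hundred.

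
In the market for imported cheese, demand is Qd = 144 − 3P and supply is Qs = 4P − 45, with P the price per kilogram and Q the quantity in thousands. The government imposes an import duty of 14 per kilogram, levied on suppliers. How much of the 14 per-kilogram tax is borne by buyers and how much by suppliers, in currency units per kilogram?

Buyers bear 8 per kilogram; suppliers bear 6 per kilogram.

Without the tax, 144 − 3P = 4P − 45 gives 7P = 189, so P* = 27 and Q* = 63.
With the tax collected from suppliers, supply shifts: Qs = 4(P − 14) − 45.
Solving gives Q = 39 with buyers paying 35 and suppliers receiving 21 (the 14 wedge).
Burden on buyers: 8; on suppliers: 6. (They sum to 14.)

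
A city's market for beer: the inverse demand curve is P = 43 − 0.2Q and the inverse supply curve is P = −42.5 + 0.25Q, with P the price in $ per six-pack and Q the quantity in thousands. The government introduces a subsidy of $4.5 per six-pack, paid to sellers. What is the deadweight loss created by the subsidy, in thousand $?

Deadweight loss = $22.5 thousand.

Rewrite in direct form: Qd = 215 − 5P and Qs = 4P + 170.
Without the subsidy, 215 − 5P = 4P + 170 gives 9P = 45, so P* = $5 and Q* = 190.
With a per-unit subsidy paid to sellers, each receives P + 4.5 per unit sold, so supply becomes Qs = 4(P + 4.5) + 170.
Solving gives Q = 200 with buyers paying $3 and sellers receiving $7.5 (the $4.5 wedge).
Quantity rises by |ΔQ| = |190 − 200| = 10.
DWL = ½ · t · |ΔQ| = ½ · 4.5 · 10 = $22.5.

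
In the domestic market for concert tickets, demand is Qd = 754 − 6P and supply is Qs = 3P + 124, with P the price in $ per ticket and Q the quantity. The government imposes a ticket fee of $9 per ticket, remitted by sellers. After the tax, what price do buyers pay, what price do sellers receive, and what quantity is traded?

Buyers pay $73; sellers receive $64; quantity = 316.

Before the tax: set 754 − 6P = 3P + 124 → P* = $70, Q* = 334.
With the tax collected from sellers, supply shifts: Qs = 3(P − 9) + 124.
Solving gives Q = 316 with buyers paying $73 and sellers receiving $64 (the $9 wedge).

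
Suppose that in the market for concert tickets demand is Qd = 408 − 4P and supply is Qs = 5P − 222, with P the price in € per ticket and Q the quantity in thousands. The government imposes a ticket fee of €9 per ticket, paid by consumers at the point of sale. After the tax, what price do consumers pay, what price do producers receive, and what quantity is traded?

Consumers pay €75; producers receive €66; quantity = 108.

Without the tax, 408 − 4P = 5P − 222 gives 9P = 630, so P* = €70 and Q* = 128.
With the tax collected from consumers, demand (in seller-price terms) shifts: Qd = 408 − 4(P + 9).
New equilibrium: consumers pay €75, producers receive €66, Q = 108. (Wedge: Pb − Ps = 9.)
The less price-elastic side of the market bears the larger share of a per-unit tax.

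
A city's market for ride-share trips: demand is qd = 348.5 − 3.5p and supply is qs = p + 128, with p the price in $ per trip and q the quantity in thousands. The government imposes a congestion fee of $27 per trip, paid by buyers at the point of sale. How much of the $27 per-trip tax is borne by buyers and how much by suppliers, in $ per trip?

Buyers bear $6 per trip; suppliers bear $21 per trip.

Before the tax: set 348.5 − 3.5p = p + 128 → p* = $49, q* = 177.
With the tax collected from buyers, demand (in seller-price terms) shifts: qd = 348.5 − 3.5(p + 27).
New equilibrium: buyers pay $55, suppliers receive $28, q = 156. (Wedge: pb − ps = 27.)
Burden on buyers: $6; on suppliers: $21. (They sum to $27.)
The less price-elastic side of the market bears the larger share of a per-unit tax.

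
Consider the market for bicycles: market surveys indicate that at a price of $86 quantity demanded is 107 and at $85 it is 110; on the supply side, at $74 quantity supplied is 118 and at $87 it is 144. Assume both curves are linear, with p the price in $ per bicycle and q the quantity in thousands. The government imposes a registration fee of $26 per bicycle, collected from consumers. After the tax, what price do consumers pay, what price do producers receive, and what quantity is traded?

Demand slope: (110 − 107)/(85 − 86) = -3, so qd = 365 − 3p.
Supply slope: (144 − 118)/(87 − 74) = 2, so qs = 2p − 30.
Before the tax: set 365 − 3p = 2p − 30 → p* = $79, q* = 128.
With the tax collected from consumers, demand (in seller-price terms) shifts: qd = 365 − 3(p + 26).
Solving gives q = 96.8 with consumers paying $89.4 and producers receiving $63.4 (the $26 wedge).
The less price-elastic side of the market bears the larger share of a per-unit tax.

Consumers pay $89.4; producers receive $63.4; quantity = 96.8.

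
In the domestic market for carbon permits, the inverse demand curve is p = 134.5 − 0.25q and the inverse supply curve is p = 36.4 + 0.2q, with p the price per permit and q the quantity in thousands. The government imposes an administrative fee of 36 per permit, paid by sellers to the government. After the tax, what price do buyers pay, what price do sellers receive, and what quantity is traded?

Buyers pay 100; sellers receive 64; quantity = 138.

Rewrite in direct form: qd = 538 − 4p and qs = 5p − 182.
Without the tax, 538 − 4p = 5p − 182 gives 9p = 720, so p* = 80 and q* = 218.
With the tax collected from sellers, supply shifts: qs = 5(p − 36) − 182.
New equilibrium: buyers pay 100, sellers receive 64, q = 138. (Wedge: pb − ps = 36.)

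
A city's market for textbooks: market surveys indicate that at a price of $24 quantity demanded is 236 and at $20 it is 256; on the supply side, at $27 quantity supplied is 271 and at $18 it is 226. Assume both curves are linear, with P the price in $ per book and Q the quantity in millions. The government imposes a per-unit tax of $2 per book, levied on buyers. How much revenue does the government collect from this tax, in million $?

Tax revenue = $482 million.

Demand slope: (256 − 236)/(20 − 24) = -5, so Qd = 356 − 5P.
Supply slope: (226 − 271)/(18 − 27) = 5, so Qs = 5P + 136.
Without the tax, 356 − 5P = 5P + 136 gives 10P = 220, so P* = $22 and Q* = 246.
With the tax collected from buyers, demand (in seller-price terms) shifts: Qd = 356 − 5(P + 2).
Solving gives Q = 241 with buyers paying $23 and suppliers receiving $21 (the $2 wedge).
Revenue = t · Q = 2 · 241 = $482.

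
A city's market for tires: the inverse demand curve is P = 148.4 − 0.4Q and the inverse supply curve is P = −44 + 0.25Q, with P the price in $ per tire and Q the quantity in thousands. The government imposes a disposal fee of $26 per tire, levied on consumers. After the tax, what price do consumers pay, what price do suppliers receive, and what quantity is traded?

Inverting to Q(P) form: Qd = 371 − 2.5P; Qs = 4P + 176.
Before the tax: set 371 − 2.5P = 4P + 176 → P* = $30, Q* = 296.
With the tax collected from consumers, demand (in seller-price terms) shifts: Qd = 371 − 2.5(P + 26).
New equilibrium: consumers pay $46, suppliers receive $20, Q = 256. (Wedge: Pb − Ps = 26.)
The less price-elastic side of the market bears the larger share of a per-unit tax.

Consumers pay $46; suppliers receive $20; quantity = 256.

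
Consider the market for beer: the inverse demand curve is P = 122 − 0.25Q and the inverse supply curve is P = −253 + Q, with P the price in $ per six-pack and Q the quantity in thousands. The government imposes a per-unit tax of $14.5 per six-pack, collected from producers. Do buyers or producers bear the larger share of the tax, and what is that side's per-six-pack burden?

Producers bear the larger share: $11.6 per six-pack.

Rewrite in direct form: Qd = 488 − 4P and Qs = P + 253.
Without the tax, 488 − 4P = P + 253 gives 5P = 235, so P* = $47 and Q* = 300.
With the tax collected from producers, supply shifts: Qs = (P − 14.5) + 253.
Solving gives Q = 288.4 with buyers paying $49.9 and producers receiving $35.4 (the $14.5 wedge).
Per-six-pack burden: buyers $2.9, producers $11.6.
Producers take the larger share because supply is less price-elastic here (demand slope 4 vs supply slope 1).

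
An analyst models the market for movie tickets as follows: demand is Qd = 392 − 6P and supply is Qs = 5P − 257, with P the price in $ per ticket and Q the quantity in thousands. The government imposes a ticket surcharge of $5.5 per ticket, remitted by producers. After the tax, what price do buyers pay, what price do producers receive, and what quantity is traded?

Without the tax, 392 − 6P = 5P − 257 gives 11P = 649, so P* = $59 and Q* = 38.
With the tax collected from producers, supply shifts: Qs = 5(P − 5.5) − 257.
Solving gives Q = 23 with buyers paying $61.5 and producers receiving $56 (the $5.5 wedge).

Buyers pay $61.5; producers receive $56; quantity = 23.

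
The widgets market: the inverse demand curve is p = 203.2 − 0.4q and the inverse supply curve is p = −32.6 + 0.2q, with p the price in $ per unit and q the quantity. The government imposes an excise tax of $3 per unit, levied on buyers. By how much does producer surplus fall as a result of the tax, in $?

Inverting to q(p) form: qd = 508 − 2.5p; qs = 5p + 163.
Without the tax, 508 − 2.5p = 5p + 163 gives 7.5p = 345, so p* = $46 and q* = 393.
With the tax collected from buyers, demand (in seller-price terms) shifts: qd = 508 − 2.5(p + 3).
New equilibrium: buyers pay $48, producers receive $45, q = 388. (Wedge: pb − ps = 3.)
ΔPS is the trapezoid between Q = 388 and Q = 393 of height $1: ½ · (393 + 388) · 1 = $390.5.

Producer surplus falls by $390.5.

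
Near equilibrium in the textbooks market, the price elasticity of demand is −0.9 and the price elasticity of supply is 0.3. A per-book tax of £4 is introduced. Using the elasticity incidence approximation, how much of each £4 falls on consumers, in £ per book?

Consumers bear ≈ £1 per book.

Incidence ratio: consumers' share ≈ εs / (εs + |εd|) = 0.3 / (0.3 + 0.9) = 0.25.
So consumers bear ≈ 0.25 × £4 = £1; sellers bear £3.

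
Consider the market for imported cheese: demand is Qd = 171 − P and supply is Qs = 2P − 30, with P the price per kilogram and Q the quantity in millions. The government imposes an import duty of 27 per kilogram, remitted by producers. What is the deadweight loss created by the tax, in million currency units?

Deadweight loss = 243 million.

Without the tax, 171 − P = 2P − 30 gives 3P = 201, so P* = 67 and Q* = 104.
With the tax collected from producers, supply shifts: Qs = 2(P − 27) − 30.
Solving gives Q = 86 with buyers paying 85 and producers receiving 58 (the 27 wedge).
Quantity falls by |ΔQ| = |104 − 86| = 18.
DWL = ½ · t · |ΔQ| = ½ · 27 · 18 = 243.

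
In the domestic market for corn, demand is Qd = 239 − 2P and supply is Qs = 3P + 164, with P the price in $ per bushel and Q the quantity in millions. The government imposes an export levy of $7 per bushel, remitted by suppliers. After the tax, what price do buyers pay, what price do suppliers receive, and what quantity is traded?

Without the tax, 239 − 2P = 3P + 164 gives 5P = 75, so P* = $15 and Q* = 209.
With the tax collected from suppliers, supply shifts: Qs = 3(P − 7) + 164.
Solving gives Q = 200.6 with buyers paying $19.2 and suppliers receiving $12.2 (the $7 wedge).

Buyers pay $19.2; suppliers receive $12.2; quantity = 200.6.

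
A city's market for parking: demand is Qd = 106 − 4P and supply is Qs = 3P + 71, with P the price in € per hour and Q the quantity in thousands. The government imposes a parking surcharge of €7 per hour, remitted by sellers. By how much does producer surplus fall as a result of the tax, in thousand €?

Before the tax: set 106 − 4P = 3P + 71 → P* = €5, Q* = 86.
With the tax collected from sellers, supply shifts: Qs = 3(P − 7) + 71.
Solving gives Q = 74 with consumers paying €8 and sellers receiving €1 (the €7 wedge).
ΔPS is the trapezoid between Q = 74 and Q = 86 of height €4: ½ · (86 + 74) · 4 = €320.

Producer surplus falls by €320 thousand.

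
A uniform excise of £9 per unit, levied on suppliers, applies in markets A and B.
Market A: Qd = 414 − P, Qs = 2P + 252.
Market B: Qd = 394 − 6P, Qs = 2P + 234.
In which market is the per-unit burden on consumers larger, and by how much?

Market A, by £3.75.

Market A: pre-tax P* = £54, Q* = 360; post-tax Q = 354; per-unit burden on consumers = £6.
Market B: pre-tax P* = £20, Q* = 274; post-tax Q = 260.5; per-unit burden on consumers = £2.25.
Difference: £6 vs £2.25 → market A is larger by £3.75.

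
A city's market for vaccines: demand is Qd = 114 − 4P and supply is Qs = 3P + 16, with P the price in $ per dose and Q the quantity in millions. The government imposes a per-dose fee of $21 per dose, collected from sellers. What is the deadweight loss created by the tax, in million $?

Deadweight loss = $378 million.

Before the tax: set 114 − 4P = 3P + 16 → P* = $14, Q* = 58.
With the tax collected from sellers, supply shifts: Qs = 3(P − 21) + 16.
Solving gives Q = 22 with consumers paying $23 and sellers receiving $2 (the $21 wedge).
Quantity falls by |ΔQ| = |58 − 22| = 36.
DWL = ½ · t · |ΔQ| = ½ · 21 · 36 = $378.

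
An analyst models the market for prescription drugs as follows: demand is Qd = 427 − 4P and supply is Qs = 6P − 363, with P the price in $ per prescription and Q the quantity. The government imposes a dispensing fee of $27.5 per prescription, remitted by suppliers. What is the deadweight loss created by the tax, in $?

Before the tax: set 427 − 4P = 6P − 363 → P* = $79, Q* = 111.
With the tax collected from suppliers, supply shifts: Qs = 6(P − 27.5) − 363.
New equilibrium: buyers pay $95.5, suppliers receive $68, Q = 45. (Wedge: Pb − Ps = 27.5.)
Quantity falls by |ΔQ| = |111 − 45| = 66.
DWL = ½ · t · |ΔQ| = ½ · 27.5 · 66 = $907.5.

Deadweight loss = $907.5.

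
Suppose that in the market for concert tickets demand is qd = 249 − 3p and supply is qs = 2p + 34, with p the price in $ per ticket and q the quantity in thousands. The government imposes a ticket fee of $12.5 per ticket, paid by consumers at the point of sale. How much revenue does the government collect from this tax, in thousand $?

Before the tax: set 249 − 3p = 2p + 34 → p* = $43, q* = 120.
With the tax collected from consumers, demand (in seller-price terms) shifts: qd = 249 − 3(p + 12.5).
New equilibrium: consumers pay $48, suppliers receive $35.5, q = 105. (Wedge: pb − ps = 12.5.)
Revenue = t · Q = 12.5 · 105 = $1312.5.

Tax revenue = $1312.5 thousand.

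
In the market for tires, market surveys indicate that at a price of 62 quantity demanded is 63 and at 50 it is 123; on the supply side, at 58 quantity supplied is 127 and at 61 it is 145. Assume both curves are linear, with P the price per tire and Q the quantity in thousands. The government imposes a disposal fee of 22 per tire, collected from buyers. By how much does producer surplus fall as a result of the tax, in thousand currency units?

Demand slope: (123 − 63)/(50 − 62) = -5, so Qd = 373 − 5P.
Supply slope: (145 − 127)/(61 − 58) = 6, so Qs = 6P − 221.
Without the tax, 373 − 5P = 6P − 221 gives 11P = 594, so P* = 54 and Q* = 103.
With the tax collected from buyers, demand (in seller-price terms) shifts: Qd = 373 − 5(P + 22).
New equilibrium: buyers pay 66, producers receive 44, Q = 43. (Wedge: Pb − Ps = 22.)
ΔPS is the trapezoid between Q = 43 and Q = 103 of height 10: ½ · (103 + 43) · 10 = 730.

Producer surplus falls by 730 thousand.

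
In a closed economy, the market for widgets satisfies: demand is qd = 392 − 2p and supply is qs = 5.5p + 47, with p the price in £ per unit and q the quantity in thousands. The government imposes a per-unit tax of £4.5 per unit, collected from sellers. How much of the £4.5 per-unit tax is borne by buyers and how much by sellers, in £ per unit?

Buyers bear £3.3 per unit; sellers bear £1.2 per unit.

Before the tax: set 392 − 2p = 5.5p + 47 → p* = £46, q* = 300.
With the tax collected from sellers, supply shifts: qs = 5.5(p − 4.5) + 47.
Solving gives q = 293.4 with buyers paying £49.3 and sellers receiving £44.8 (the £4.5 wedge).
Burden on buyers: £3.3; on sellers: £1.2. (They sum to £4.5.)
The less price-elastic side of the market bears the larger share of a per-unit tax.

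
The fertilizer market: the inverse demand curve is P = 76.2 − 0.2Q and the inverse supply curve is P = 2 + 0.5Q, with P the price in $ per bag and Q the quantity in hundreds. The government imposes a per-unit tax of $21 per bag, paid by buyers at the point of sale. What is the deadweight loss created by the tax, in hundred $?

Deadweight loss = $315 hundred.

Inverting to Q(P) form: Qd = 381 − 5P; Qs = 2P − 4.
Without the tax, 381 − 5P = 2P − 4 gives 7P = 385, so P* = $55 and Q* = 106.
With the tax collected from buyers, demand (in seller-price terms) shifts: Qd = 381 − 5(P + 21).
Solving gives Q = 76 with buyers paying $61 and producers receiving $40 (the $21 wedge).
Quantity falls by |ΔQ| = |106 − 76| = 30.
DWL = ½ · t · |ΔQ| = ½ · 21 · 30 = $315.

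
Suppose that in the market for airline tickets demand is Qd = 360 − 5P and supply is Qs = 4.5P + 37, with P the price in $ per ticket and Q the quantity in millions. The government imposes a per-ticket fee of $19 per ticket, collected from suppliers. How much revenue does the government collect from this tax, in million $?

Before the tax: set 360 − 5P = 4.5P + 37 → P* = $34, Q* = 190.
With the tax collected from suppliers, supply shifts: Qs = 4.5(P − 19) + 37.
Solving gives Q = 145 with consumers paying $43 and suppliers receiving $24 (the $19 wedge).
Revenue = t · Q = 19 · 145 = $2755.

Tax revenue = $2755 million.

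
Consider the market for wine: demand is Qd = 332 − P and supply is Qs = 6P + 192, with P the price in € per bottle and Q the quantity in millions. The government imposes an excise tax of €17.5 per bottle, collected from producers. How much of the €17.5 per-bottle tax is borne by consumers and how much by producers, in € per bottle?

Consumers bear €15 per bottle; producers bear €2.5 per bottle.

Before the tax: set 332 − P = 6P + 192 → P* = €20, Q* = 312.
With the tax collected from producers, supply shifts: Qs = 6(P − 17.5) + 192.
Solving gives Q = 297 with consumers paying €35 and producers receiving €17.5 (the €17.5 wedge).
Burden on consumers: €15; on producers: €2.5. (They sum to €17.5.)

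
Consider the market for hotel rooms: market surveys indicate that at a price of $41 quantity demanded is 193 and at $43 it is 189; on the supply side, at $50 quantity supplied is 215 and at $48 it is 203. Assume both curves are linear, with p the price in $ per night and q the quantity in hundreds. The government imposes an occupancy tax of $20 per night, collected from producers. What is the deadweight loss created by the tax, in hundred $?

Deadweight loss = $300 hundred.

Demand slope: (189 − 193)/(43 − 41) = -2, so qd = 275 − 2p.
Supply slope: (203 − 215)/(48 − 50) = 6, so qs = 6p − 85.
Without the tax, 275 − 2p = 6p − 85 gives 8p = 360, so p* = $45 and q* = 185.
With the tax collected from producers, supply shifts: qs = 6(p − 20) − 85.
Solving gives q = 155 with consumers paying $60 and producers receiving $40 (the $20 wedge).
Quantity falls by |ΔQ| = |185 − 155| = 30.
DWL = ½ · t · |ΔQ| = ½ · 20 · 30 = $300.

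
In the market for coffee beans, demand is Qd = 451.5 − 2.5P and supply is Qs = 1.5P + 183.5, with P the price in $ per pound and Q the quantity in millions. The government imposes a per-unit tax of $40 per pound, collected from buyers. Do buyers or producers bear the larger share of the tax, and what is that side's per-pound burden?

Without the tax, 451.5 − 2.5P = 1.5P + 183.5 gives 4P = 268, so P* = $67 and Q* = 284.
With the tax collected from buyers, demand (in seller-price terms) shifts: Qd = 451.5 − 2.5(P + 40).
Solving gives Q = 246.5 with buyers paying $82 and producers receiving $42 (the $40 wedge).
Per-pound burden: buyers $15, producers $25.
Producers take the larger share because supply is less price-elastic here (demand slope 2.5 vs supply slope 1.5).
The less price-elastic side of the market bears the larger share of a per-unit tax.

Producers bear the larger share: $25 per pound.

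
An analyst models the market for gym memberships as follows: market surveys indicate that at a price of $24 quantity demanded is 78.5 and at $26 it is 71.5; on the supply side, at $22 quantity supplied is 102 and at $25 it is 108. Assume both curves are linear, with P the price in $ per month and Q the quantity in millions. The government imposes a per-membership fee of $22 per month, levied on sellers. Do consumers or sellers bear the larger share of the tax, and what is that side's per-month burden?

Demand slope: (71.5 − 78.5)/(26 − 24) = -3.5, so Qd = 162.5 − 3.5P.
Supply slope: (108 − 102)/(25 − 22) = 2, so Qs = 2P + 58.
Before the tax: set 162.5 − 3.5P = 2P + 58 → P* = $19, Q* = 96.
With the tax collected from sellers, supply shifts: Qs = 2(P − 22) + 58.
New equilibrium: consumers pay $27, sellers receive $5, Q = 68. (Wedge: Pb − Ps = 22.)
Per-month burden: consumers $8, sellers $14.
Sellers take the larger share because supply is less price-elastic here (demand slope 3.5 vs supply slope 2).
The less price-elastic side of the market bears the larger share of a per-unit tax.

Sellers bear the larger share: $14 per month.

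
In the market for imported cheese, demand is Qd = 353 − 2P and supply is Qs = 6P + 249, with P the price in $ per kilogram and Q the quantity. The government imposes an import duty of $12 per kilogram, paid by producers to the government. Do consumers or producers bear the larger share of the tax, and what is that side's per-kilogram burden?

Consumers bear the larger share: $9 per kilogram.

Before the tax: set 353 − 2P = 6P + 249 → P* = $13, Q* = 327.
With the tax collected from producers, supply shifts: Qs = 6(P − 12) + 249.
New equilibrium: consumers pay $22, producers receive $10, Q = 309. (Wedge: Pb − Ps = 12.)
Per-kilogram burden: consumers $9, producers $3.
Consumers take the larger share because demand is less price-elastic here (demand slope 2 vs supply slope 6).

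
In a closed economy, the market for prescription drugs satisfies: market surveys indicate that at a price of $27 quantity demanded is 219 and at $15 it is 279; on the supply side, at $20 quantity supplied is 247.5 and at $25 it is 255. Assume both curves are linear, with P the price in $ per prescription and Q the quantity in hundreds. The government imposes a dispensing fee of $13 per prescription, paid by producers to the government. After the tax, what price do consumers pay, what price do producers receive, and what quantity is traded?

Consumers pay $24; producers receive $11; quantity = 234.

Demand slope: (279 − 219)/(15 − 27) = -5, so Qd = 354 − 5P.
Supply slope: (255 − 247.5)/(25 − 20) = 1.5, so Qs = 1.5P + 217.5.
Before the tax: set 354 − 5P = 1.5P + 217.5 → P* = $21, Q* = 249.
With the tax collected from producers, supply shifts: Qs = 1.5(P − 13) + 217.5.
New equilibrium: consumers pay $24, producers receive $11, Q = 234. (Wedge: Pb − Ps = 13.)
The less price-elastic side of the market bears the larger share of a per-unit tax.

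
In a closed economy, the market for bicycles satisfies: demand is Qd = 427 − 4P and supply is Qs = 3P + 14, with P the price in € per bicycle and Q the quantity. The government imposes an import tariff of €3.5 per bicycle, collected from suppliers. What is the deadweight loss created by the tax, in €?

Without the tax, 427 − 4P = 3P + 14 gives 7P = 413, so P* = €59 and Q* = 191.
With the tax collected from suppliers, supply shifts: Qs = 3(P − 3.5) + 14.
New equilibrium: buyers pay €60.5, suppliers receive €57, Q = 185. (Wedge: Pb − Ps = 3.5.)
Quantity falls by |ΔQ| = |191 − 185| = 6.
DWL = ½ · t · |ΔQ| = ½ · 3.5 · 6 = €10.5.

Deadweight loss = €10.5.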